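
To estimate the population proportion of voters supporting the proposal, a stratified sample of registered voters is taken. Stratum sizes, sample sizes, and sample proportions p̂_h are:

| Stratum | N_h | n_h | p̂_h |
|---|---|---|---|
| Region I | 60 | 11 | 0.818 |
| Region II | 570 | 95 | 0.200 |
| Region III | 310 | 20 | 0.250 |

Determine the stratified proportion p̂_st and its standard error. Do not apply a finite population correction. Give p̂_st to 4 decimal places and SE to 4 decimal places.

N = 940; stratum weights W_h = N_h/N.
p̂_st = Σ W_h p̂_h = (60·0.818 + 570·0.200 + 310·0.250)/940 = 0.25594
V̂(p̂_st) = Σ W_h² p̂_h(1−p̂_h)/(n_h−1):
  stratum Region I: (60/940)²·0.818·0.182/10 = 6.06557e-05
  stratum Region II: (570/940)²·0.200·0.800/94 = 0.000625873
  stratum Region III: (310/940)²·0.250·0.750/19 = 0.00107329
V̂(p̂_st) = 0.00175981; SE = √V̂ = 0.0419501

p̂_st ≈ 0.2559, SE ≈ 0.0420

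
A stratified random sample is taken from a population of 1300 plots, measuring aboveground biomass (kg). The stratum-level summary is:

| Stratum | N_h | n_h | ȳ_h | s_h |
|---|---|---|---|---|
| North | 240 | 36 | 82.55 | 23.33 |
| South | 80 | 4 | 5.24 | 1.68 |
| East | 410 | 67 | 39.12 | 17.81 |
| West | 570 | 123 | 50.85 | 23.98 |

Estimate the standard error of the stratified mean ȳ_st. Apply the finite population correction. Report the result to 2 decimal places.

V̂(ȳ_st) = Σ W_h² (1 − n_h/N_h) s_h²/n_h, with W_h = N_h/N and N = 1300:
  stratum North: (240/1300)²·(1 − 36/240)·23.33²/36 = 0.438008
  stratum South: (80/1300)²·(1 − 4/80)·1.68²/4 = 0.00253849
  stratum East: (410/1300)²·(1 − 67/410)·17.81²/67 = 0.393953
  stratum West: (570/1300)²·(1 − 123/570)·23.98²/123 = 0.704837
V̂(ȳ_st) = 1.53934
SE(ȳ_st) = √1.53934 = 1.2407

SE(ȳ_st) ≈ 1.24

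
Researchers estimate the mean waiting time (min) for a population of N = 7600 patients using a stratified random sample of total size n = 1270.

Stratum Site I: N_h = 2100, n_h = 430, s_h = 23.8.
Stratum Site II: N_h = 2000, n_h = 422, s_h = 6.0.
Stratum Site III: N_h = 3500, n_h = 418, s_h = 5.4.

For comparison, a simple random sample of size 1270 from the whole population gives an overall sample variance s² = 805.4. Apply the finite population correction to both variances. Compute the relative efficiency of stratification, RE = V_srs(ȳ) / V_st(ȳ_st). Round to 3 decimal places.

V̂(ȳ_st) = Σ W_h² (1 − n_h/N_h) s_h²/n_h, with W_h = N_h/N and N = 7600:
  stratum Site I: (2100/7600)²·(1 − 430/2100)·23.8²/430 = 0.0799823
  stratum Site II: (2000/7600)²·(1 − 422/2000)·6.0²/422 = 0.00466122
  stratum Site III: (3500/7600)²·(1 − 418/3500)·5.4²/418 = 0.0130282
V_st = 0.0976718
V_srs = (1 − 1270/7600)·805.4/1270 = 0.5282
Relative efficiency = V_srs / V_st = 0.5282/0.0976718 = 5.4079

RE ≈ 5.408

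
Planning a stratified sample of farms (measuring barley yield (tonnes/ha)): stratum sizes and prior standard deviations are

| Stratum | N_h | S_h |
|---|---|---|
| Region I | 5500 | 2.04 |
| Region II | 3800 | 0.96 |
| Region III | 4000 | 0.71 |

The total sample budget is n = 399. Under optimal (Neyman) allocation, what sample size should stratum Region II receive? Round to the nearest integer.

Neyman allocation: n_h = n · N_h S_h / Σ N_i S_i, with n = 399.
  stratum Region I: N_h·S_h = 5500·2.04 = 11220.00
  stratum Region II: N_h·S_h = 3800·0.96 = 3648.00
  stratum Region III: N_h·S_h = 4000·0.71 = 2840.00
Σ N_h S_h = 17708.00
n for stratum Region II = 399·3648.00/17708.00 = 82.197 → 82

82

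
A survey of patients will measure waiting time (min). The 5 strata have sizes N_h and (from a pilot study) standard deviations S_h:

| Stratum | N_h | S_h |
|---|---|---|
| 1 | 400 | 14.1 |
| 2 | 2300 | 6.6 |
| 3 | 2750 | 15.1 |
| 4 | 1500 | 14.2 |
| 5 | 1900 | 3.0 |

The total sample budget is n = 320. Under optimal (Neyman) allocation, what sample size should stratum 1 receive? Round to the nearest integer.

20

Neyman allocation: n_h = n · N_h S_h / Σ N_i S_i, with n = 320.
  stratum 1: N_h·S_h = 400·14.1 = 5640.00
  stratum 2: N_h·S_h = 2300·6.6 = 15180.00
  stratum 3: N_h·S_h = 2750·15.1 = 41525.00
  stratum 4: N_h·S_h = 1500·14.2 = 21300.00
  stratum 5: N_h·S_h = 1900·3.0 = 5700.00
Σ N_h S_h = 89345.00
n for stratum 1 = 320·5640.00/89345.00 = 20.200 → 20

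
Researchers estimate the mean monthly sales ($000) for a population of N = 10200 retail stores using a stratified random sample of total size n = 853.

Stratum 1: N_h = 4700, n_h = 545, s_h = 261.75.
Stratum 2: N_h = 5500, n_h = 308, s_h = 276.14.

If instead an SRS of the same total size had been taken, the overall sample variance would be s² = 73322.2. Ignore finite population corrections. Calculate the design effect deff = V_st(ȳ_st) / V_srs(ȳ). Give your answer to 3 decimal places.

deff ≈ 1.148

V̂(ȳ_st) = Σ W_h² s_h²/n_h, with W_h = N_h/N and N = 10200:
  stratum 1: (4700/10200)²·261.75²/545 = 26.6915
  stratum 2: (5500/10200)²·276.14²/308 = 71.9835
V_st = 98.675
V_srs = s²/n = 73322.2/853 = 85.958
deff = V_st / V_srs = 98.675/85.958 = 1.1479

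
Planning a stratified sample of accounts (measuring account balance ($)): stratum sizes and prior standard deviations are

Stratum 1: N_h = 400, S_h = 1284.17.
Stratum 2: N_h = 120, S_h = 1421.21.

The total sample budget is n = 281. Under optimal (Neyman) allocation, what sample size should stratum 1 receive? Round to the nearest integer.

Neyman allocation: n_h = n · N_h S_h / Σ N_i S_i, with n = 281.
  stratum 1: N_h·S_h = 400·1284.17 = 513668.00
  stratum 2: N_h·S_h = 120·1421.21 = 170545.20
Σ N_h S_h = 684213.20
n for stratum 1 = 281·513668.00/684213.20 = 210.959 → 211

211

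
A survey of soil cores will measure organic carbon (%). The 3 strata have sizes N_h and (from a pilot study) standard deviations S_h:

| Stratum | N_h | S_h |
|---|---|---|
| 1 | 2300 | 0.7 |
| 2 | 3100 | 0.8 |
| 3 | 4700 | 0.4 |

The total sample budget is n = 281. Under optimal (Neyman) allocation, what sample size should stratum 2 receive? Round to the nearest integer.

117

Neyman allocation: n_h = n · N_h S_h / Σ N_i S_i, with n = 281.
  stratum 1: N_h·S_h = 2300·0.7 = 1610.00
  stratum 2: N_h·S_h = 3100·0.8 = 2480.00
  stratum 3: N_h·S_h = 4700·0.4 = 1880.00
Σ N_h S_h = 5970.00
n for stratum 2 = 281·2480.00/5970.00 = 116.730 → 117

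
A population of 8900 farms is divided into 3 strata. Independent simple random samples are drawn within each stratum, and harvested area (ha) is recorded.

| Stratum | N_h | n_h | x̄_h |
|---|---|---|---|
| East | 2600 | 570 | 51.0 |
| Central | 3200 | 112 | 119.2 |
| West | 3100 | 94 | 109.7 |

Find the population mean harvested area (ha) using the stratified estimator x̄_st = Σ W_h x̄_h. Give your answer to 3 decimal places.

x̄_st ≈ 95.967

N = Σ N_h = 8900. Stratum weights W_h = N_h/N.
x̄_st = (2600·51.0 + 3200·119.2 + 3100·109.7) / 8900 = 95.96742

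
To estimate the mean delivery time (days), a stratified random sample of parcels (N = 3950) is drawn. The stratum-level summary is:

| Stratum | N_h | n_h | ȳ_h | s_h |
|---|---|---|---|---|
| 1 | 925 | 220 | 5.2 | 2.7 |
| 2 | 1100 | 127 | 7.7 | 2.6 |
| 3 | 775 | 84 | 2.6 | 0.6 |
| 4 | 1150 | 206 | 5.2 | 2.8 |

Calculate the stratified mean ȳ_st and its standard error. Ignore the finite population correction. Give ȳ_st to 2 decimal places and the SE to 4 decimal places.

ȳ_st = Σ W_h ȳ_h = (925·5.2 + 1100·7.7 + 775·2.6 + 1150·5.2)/3950 = 5.38608
V̂(ȳ_st) = Σ W_h² s_h²/n_h, with W_h = N_h/N and N = 3950:
  stratum 1: (925/3950)²·2.7²/220 = 0.00181716
  stratum 2: (1100/3950)²·2.6²/127 = 0.00412795
  stratum 3: (775/3950)²·0.6²/84 = 0.00016498
  stratum 4: (1150/3950)²·2.8²/206 = 0.0032259
V̂(ȳ_st) = 0.00933599
SE(ȳ_st) = √0.00933599 = 0.0966229

ȳ_st ≈ 5.39, SE ≈ 0.0966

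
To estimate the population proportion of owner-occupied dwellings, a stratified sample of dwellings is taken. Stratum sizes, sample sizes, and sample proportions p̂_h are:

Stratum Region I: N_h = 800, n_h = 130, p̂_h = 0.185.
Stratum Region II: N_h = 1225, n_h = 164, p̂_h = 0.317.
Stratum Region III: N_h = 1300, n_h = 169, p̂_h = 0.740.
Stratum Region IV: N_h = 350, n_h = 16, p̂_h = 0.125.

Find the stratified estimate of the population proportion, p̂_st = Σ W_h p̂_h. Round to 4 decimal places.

N = 3675; stratum weights W_h = N_h/N.
p̂_st = Σ W_h p̂_h = (800·0.185 + 1225·0.317 + 1300·0.740 + 350·0.125)/3675 = 0.41961

p̂_st ≈ 0.4196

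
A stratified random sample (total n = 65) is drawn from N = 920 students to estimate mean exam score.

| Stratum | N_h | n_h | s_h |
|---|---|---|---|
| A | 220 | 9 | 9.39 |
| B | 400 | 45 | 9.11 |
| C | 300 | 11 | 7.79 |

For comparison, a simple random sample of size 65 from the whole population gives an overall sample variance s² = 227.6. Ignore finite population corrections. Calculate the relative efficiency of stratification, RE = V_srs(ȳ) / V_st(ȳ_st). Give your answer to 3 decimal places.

V̂(ȳ_st) = Σ W_h² s_h²/n_h, with W_h = N_h/N and N = 920:
  stratum A: (220/920)²·9.39²/9 = 0.56022
  stratum B: (400/920)²·9.11²/45 = 0.348633
  stratum C: (300/920)²·7.79²/11 = 0.586609
V_st = 1.49546
V_srs = s²/n = 227.6/65 = 3.50154
Relative efficiency = V_srs / V_st = 3.50154/1.49546 = 2.3414

RE ≈ 2.341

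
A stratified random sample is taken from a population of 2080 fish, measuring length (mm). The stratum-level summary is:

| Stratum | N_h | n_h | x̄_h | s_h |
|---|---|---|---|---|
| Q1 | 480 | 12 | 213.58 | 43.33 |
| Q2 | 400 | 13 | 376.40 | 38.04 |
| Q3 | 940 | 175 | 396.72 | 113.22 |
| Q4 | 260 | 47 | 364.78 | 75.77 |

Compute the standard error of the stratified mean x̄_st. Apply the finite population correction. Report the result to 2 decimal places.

SE(x̄_st) ≈ 5.08

V̂(x̄_st) = Σ W_h² (1 − n_h/N_h) s_h²/n_h, with W_h = N_h/N and N = 2080:
  stratum Q1: (480/2080)²·(1 − 12/480)·43.33²/12 = 8.12375
  stratum Q2: (400/2080)²·(1 − 13/400)·38.04²/13 = 3.98274
  stratum Q3: (940/2080)²·(1 − 175/940)·113.22²/175 = 12.1751
  stratum Q4: (260/2080)²·(1 − 47/260)·75.77²/47 = 1.56359
V̂(x̄_st) = 25.8451
SE(x̄_st) = √25.8451 = 5.08381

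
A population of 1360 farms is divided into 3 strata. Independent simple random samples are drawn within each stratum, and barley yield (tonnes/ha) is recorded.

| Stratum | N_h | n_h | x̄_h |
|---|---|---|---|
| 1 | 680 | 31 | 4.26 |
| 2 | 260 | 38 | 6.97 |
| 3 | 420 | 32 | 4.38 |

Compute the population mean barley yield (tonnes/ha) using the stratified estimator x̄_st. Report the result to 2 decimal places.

N = Σ N_h = 1360. Stratum weights W_h = N_h/N.
x̄_st = (680·4.26 + 260·6.97 + 420·4.38) / 1360 = 4.8151

x̄_st ≈ 4.82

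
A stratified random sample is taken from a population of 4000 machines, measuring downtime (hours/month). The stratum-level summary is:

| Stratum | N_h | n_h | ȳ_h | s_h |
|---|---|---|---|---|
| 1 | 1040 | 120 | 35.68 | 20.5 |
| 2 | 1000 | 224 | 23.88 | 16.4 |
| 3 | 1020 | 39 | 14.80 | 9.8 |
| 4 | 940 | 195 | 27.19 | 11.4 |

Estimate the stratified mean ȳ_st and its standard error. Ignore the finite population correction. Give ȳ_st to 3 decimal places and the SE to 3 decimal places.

ȳ_st = Σ W_h ȳ_h = (1040·35.68 + 1000·23.88 + 1020·14.80 + 940·27.19)/4000 = 25.41045
V̂(ȳ_st) = Σ W_h² s_h²/n_h, with W_h = N_h/N and N = 4000:
  stratum 1: (1040/4000)²·20.5²/120 = 0.236741
  stratum 2: (1000/4000)²·16.4²/224 = 0.0750446
  stratum 3: (1020/4000)²·9.8²/39 = 0.160128
  stratum 4: (940/4000)²·11.4²/195 = 0.0368053
V̂(ȳ_st) = 0.508719
SE(ȳ_st) = √0.508719 = 0.713245

ȳ_st ≈ 25.410, SE ≈ 0.713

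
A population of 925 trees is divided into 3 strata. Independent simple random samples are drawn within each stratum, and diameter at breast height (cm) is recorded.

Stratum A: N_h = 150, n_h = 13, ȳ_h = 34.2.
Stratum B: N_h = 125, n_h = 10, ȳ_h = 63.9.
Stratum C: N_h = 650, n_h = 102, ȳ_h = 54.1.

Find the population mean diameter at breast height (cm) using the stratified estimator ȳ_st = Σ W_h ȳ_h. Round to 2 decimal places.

N = Σ N_h = 925. Stratum weights W_h = N_h/N.
ȳ_st = (150·34.2 + 125·63.9 + 650·54.1) / 925 = 52.1973

ȳ_st ≈ 52.20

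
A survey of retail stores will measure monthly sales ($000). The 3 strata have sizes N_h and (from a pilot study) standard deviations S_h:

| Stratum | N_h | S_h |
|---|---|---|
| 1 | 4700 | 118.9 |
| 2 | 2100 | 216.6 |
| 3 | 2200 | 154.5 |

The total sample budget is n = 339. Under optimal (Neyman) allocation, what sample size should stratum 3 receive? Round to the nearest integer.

Neyman allocation: n_h = n · N_h S_h / Σ N_i S_i, with n = 339.
  stratum 1: N_h·S_h = 4700·118.9 = 558830.00
  stratum 2: N_h·S_h = 2100·216.6 = 454860.00
  stratum 3: N_h·S_h = 2200·154.5 = 339900.00
Σ N_h S_h = 1353590.00
n for stratum 3 = 339·339900.00/1353590.00 = 85.126 → 85

85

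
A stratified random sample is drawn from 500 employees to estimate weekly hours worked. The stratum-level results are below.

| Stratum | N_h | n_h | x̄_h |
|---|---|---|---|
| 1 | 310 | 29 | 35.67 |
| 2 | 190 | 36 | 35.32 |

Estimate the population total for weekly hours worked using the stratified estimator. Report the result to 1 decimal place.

τ̂_st = Σ N_h x̄_h = 310·35.67 + 190·35.32 = 17768.5

τ̂_st ≈ 17768.5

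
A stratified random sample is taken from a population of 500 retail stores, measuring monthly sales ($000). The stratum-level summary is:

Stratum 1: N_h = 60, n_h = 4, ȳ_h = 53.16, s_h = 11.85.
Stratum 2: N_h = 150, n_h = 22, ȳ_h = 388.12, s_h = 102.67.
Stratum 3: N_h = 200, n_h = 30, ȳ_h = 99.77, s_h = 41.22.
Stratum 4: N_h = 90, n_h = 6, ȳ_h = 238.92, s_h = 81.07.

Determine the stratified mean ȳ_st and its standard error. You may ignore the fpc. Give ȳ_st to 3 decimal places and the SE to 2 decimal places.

ȳ_st ≈ 205.729, SE ≈ 9.39

ȳ_st = Σ W_h ȳ_h = (60·53.16 + 150·388.12 + 200·99.77 + 90·238.92)/500 = 205.72880
V̂(ȳ_st) = Σ W_h² s_h²/n_h, with W_h = N_h/N and N = 500:
  stratum 1: (60/500)²·11.85²/4 = 0.505521
  stratum 2: (150/500)²·102.67²/22 = 43.1228
  stratum 3: (200/500)²·41.22²/30 = 9.0618
  stratum 4: (90/500)²·81.07²/6 = 35.4907
V̂(ȳ_st) = 88.1808
SE(ȳ_st) = √88.1808 = 9.39046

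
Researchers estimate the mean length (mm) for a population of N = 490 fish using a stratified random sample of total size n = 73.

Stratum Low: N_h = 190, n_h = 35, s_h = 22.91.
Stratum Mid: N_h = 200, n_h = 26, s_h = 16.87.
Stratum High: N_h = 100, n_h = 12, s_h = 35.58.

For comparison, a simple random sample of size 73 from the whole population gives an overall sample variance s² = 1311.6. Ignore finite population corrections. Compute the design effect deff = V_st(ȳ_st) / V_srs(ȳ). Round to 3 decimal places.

V̂(ȳ_st) = Σ W_h² s_h²/n_h, with W_h = N_h/N and N = 490:
  stratum Low: (190/490)²·22.91²/35 = 2.25474
  stratum Mid: (200/490)²·16.87²/26 = 1.82358
  stratum High: (100/490)²·35.58²/12 = 4.39378
V_st = 8.4721
V_srs = s²/n = 1311.6/73 = 17.9671
deff = V_st / V_srs = 8.4721/17.9671 = 0.4715

deff ≈ 0.472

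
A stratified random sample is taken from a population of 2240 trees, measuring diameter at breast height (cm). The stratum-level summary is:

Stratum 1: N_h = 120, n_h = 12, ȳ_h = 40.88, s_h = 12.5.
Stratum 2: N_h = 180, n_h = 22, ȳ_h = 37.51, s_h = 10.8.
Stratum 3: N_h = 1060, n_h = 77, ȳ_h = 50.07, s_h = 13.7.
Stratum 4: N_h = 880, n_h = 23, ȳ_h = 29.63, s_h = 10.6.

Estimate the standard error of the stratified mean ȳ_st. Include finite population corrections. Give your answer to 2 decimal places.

SE(ȳ_st) ≈ 1.14

V̂(ȳ_st) = Σ W_h² (1 − n_h/N_h) s_h²/n_h, with W_h = N_h/N and N = 2240:
  stratum 1: (120/2240)²·(1 − 12/120)·12.5²/12 = 0.0336316
  stratum 2: (180/2240)²·(1 − 22/180)·10.8²/22 = 0.030051
  stratum 3: (1060/2240)²·(1 − 77/1060)·13.7²/77 = 0.50619
  stratum 4: (880/2240)²·(1 − 23/880)·10.6²/23 = 0.734263
V̂(ȳ_st) = 1.30414
SE(ȳ_st) = √1.30414 = 1.14199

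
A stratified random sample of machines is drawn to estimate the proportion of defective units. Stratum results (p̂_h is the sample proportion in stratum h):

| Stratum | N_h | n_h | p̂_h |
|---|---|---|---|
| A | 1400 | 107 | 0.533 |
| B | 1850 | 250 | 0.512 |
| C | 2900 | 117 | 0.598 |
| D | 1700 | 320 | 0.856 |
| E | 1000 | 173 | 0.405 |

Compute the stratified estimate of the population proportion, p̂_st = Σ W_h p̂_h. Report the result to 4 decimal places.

p̂_st ≈ 0.5975

N = 8850; stratum weights W_h = N_h/N.
p̂_st = Σ W_h p̂_h = (1400·0.533 + 1850·0.512 + 2900·0.598 + 1700·0.856 + 1000·0.405)/8850 = 0.59749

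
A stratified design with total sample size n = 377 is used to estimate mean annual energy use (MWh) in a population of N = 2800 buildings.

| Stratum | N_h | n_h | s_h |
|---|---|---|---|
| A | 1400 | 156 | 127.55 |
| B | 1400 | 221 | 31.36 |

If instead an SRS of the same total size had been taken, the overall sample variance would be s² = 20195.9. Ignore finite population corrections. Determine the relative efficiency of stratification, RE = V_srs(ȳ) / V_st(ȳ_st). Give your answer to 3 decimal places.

RE ≈ 1.971

V̂(ȳ_st) = Σ W_h² s_h²/n_h, with W_h = N_h/N and N = 2800:
  stratum A: (1400/2800)²·127.55²/156 = 26.0721
  stratum B: (1400/2800)²·31.36²/221 = 1.1125
V_st = 27.1846
V_srs = s²/n = 20195.9/377 = 53.57
Relative efficiency = V_srs / V_st = 53.57/27.1846 = 1.9706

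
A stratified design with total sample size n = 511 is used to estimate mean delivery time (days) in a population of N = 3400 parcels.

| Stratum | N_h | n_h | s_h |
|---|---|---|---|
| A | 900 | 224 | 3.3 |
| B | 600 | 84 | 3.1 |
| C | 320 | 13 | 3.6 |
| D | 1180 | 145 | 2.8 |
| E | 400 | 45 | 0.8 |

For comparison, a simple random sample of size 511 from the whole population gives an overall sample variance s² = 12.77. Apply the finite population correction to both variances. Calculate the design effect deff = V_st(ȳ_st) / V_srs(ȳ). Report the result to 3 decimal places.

deff ≈ 0.941

V̂(ȳ_st) = Σ W_h² (1 − n_h/N_h) s_h²/n_h, with W_h = N_h/N and N = 3400:
  stratum A: (900/3400)²·(1 − 224/900)·3.3²/224 = 0.00255865
  stratum B: (600/3400)²·(1 − 84/600)·3.1²/84 = 0.00306399
  stratum C: (320/3400)²·(1 − 13/320)·3.6²/13 = 0.00847212
  stratum D: (1180/3400)²·(1 − 145/1180)·2.8²/145 = 0.00571232
  stratum E: (400/3400)²·(1 − 45/400)·0.8²/45 = 0.000174702
V_st = 0.0199818
V_srs = (1 − 511/3400)·12.77/511 = 0.0212343
deff = V_st / V_srs = 0.0199818/0.0212343 = 0.9410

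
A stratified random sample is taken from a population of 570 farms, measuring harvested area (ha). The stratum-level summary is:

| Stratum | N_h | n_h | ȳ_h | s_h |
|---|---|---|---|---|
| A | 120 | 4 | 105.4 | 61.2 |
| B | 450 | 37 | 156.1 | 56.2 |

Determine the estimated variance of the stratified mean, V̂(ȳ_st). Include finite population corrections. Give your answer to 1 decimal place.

V̂(ȳ_st) = Σ W_h² (1 − n_h/N_h) s_h²/n_h, with W_h = N_h/N and N = 570:
  stratum A: (120/570)²·(1 − 4/120)·61.2²/4 = 40.1174
  stratum B: (450/570)²·(1 − 37/450)·56.2²/37 = 48.8297
V̂(ȳ_st) = 88.947

V̂(ȳ_st) ≈ 88.9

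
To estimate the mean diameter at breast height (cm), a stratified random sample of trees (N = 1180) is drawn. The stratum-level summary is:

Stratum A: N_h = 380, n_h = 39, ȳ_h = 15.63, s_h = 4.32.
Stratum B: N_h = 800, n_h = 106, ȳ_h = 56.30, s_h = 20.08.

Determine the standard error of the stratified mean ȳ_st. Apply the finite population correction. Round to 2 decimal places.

SE(ȳ_st) ≈ 1.25

V̂(ȳ_st) = Σ W_h² (1 − n_h/N_h) s_h²/n_h, with W_h = N_h/N and N = 1180:
  stratum A: (380/1180)²·(1 − 39/380)·4.32²/39 = 0.0445325
  stratum B: (800/1180)²·(1 − 106/800)·20.08²/106 = 1.51673
V̂(ȳ_st) = 1.56126
SE(ȳ_st) = √1.56126 = 1.2495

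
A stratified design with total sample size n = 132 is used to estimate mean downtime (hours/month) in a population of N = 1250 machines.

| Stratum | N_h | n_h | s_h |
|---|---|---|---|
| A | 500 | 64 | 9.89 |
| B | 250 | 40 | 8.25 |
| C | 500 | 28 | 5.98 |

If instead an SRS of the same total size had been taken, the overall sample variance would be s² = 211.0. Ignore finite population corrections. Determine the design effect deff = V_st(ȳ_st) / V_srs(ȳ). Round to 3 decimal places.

V̂(ȳ_st) = Σ W_h² s_h²/n_h, with W_h = N_h/N and N = 1250:
  stratum A: (500/1250)²·9.89²/64 = 0.24453
  stratum B: (250/1250)²·8.25²/40 = 0.0680625
  stratum C: (500/1250)²·5.98²/28 = 0.204345
V_st = 0.516938
V_srs = s²/n = 211.0/132 = 1.59848
deff = V_st / V_srs = 0.516938/1.59848 = 0.3234

deff ≈ 0.323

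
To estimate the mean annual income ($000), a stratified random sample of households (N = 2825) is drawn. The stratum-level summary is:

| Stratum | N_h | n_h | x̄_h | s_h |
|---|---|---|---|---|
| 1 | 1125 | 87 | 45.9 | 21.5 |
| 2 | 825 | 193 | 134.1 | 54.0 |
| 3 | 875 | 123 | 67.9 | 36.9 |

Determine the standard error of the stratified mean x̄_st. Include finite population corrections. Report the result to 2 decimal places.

SE(x̄_st) ≈ 1.64

V̂(x̄_st) = Σ W_h² (1 − n_h/N_h) s_h²/n_h, with W_h = N_h/N and N = 2825:
  stratum 1: (1125/2825)²·(1 − 87/1125)·21.5²/87 = 0.777447
  stratum 2: (825/2825)²·(1 − 193/825)·54.0²/193 = 0.987107
  stratum 3: (875/2825)²·(1 − 123/875)·36.9²/123 = 0.912718
V̂(x̄_st) = 2.67727
SE(x̄_st) = √2.67727 = 1.63624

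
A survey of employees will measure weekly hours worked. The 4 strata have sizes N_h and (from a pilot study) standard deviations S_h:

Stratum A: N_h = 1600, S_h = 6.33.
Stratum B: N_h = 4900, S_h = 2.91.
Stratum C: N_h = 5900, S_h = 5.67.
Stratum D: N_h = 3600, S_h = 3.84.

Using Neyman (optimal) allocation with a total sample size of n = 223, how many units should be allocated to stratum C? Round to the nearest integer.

Neyman allocation: n_h = n · N_h S_h / Σ N_i S_i, with n = 223.
  stratum A: N_h·S_h = 1600·6.33 = 10128.00
  stratum B: N_h·S_h = 4900·2.91 = 14259.00
  stratum C: N_h·S_h = 5900·5.67 = 33453.00
  stratum D: N_h·S_h = 3600·3.84 = 13824.00
Σ N_h S_h = 71664.00
n for stratum C = 223·33453.00/71664.00 = 104.097 → 104

104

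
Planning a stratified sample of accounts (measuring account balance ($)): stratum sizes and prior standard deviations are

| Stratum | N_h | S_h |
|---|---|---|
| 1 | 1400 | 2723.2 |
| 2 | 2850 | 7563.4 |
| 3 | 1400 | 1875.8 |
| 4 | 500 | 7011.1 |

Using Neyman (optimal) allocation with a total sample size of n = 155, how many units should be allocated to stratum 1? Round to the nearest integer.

19

Neyman allocation: n_h = n · N_h S_h / Σ N_i S_i, with n = 155.
  stratum 1: N_h·S_h = 1400·2723.2 = 3812480.00
  stratum 2: N_h·S_h = 2850·7563.4 = 21555690.00
  stratum 3: N_h·S_h = 1400·1875.8 = 2626120.00
  stratum 4: N_h·S_h = 500·7011.1 = 3505550.00
Σ N_h S_h = 31499840.00
n for stratum 1 = 155·3812480.00/31499840.00 = 18.760 → 19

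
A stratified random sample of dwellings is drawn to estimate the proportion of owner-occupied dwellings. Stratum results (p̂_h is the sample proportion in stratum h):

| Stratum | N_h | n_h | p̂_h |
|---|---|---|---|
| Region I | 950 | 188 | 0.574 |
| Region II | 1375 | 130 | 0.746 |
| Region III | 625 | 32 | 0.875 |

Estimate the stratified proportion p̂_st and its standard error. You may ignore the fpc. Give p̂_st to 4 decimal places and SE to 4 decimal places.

p̂_st ≈ 0.7179, SE ≈ 0.0248

N = 2950; stratum weights W_h = N_h/N.
p̂_st = Σ W_h p̂_h = (950·0.574 + 1375·0.746 + 625·0.875)/2950 = 0.71794
V̂(p̂_st) = Σ W_h² p̂_h(1−p̂_h)/(n_h−1):
  stratum Region I: (950/2950)²·0.574·0.426/187 = 0.000135607
  stratum Region II: (1375/2950)²·0.746·0.254/129 = 0.000319113
  stratum Region III: (625/2950)²·0.875·0.125/31 = 0.00015837
V̂(p̂_st) = 0.00061309; SE = √V̂ = 0.0247607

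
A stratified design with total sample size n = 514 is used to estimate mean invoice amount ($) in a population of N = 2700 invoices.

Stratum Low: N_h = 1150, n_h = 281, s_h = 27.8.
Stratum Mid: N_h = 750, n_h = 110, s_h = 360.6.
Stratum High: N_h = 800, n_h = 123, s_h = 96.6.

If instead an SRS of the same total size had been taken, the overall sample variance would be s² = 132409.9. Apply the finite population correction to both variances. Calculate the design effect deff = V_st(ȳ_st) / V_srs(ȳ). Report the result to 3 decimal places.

V̂(ȳ_st) = Σ W_h² (1 − n_h/N_h) s_h²/n_h, with W_h = N_h/N and N = 2700:
  stratum Low: (1150/2700)²·(1 − 281/1150)·27.8²/281 = 0.377028
  stratum Mid: (750/2700)²·(1 − 110/750)·360.6²/110 = 77.8346
  stratum High: (800/2700)²·(1 − 123/800)·96.6²/123 = 5.63638
V_st = 83.848
V_srs = (1 − 514/2700)·132409.9/514 = 208.566
deff = V_st / V_srs = 83.848/208.566 = 0.4020

deff ≈ 0.402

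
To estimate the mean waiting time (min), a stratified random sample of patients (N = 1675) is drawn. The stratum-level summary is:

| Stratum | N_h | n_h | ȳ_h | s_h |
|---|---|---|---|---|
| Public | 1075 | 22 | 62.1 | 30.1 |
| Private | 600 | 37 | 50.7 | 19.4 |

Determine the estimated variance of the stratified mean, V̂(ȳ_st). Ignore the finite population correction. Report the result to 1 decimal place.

V̂(ȳ_st) ≈ 18.3

V̂(ȳ_st) = Σ W_h² s_h²/n_h, with W_h = N_h/N and N = 1675:
  stratum Public: (1075/1675)²·30.1²/22 = 16.9628
  stratum Private: (600/1675)²·19.4²/37 = 1.30519
V̂(ȳ_st) = 18.268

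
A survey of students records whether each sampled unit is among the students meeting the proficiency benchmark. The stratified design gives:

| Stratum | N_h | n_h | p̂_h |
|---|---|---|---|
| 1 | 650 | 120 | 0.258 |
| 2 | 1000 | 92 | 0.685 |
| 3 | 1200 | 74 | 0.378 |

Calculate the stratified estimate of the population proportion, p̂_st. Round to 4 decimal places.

p̂_st ≈ 0.4584

N = 2850; stratum weights W_h = N_h/N.
p̂_st = Σ W_h p̂_h = (650·0.258 + 1000·0.685 + 1200·0.378)/2850 = 0.45835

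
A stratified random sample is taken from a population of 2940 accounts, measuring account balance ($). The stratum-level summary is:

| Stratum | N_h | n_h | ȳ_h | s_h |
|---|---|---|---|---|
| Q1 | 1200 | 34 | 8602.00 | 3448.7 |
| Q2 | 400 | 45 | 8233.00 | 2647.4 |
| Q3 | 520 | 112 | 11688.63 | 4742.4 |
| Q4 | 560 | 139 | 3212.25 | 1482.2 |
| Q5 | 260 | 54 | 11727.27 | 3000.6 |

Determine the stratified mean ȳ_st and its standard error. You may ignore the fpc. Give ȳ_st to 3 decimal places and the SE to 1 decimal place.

ȳ_st ≈ 8347.496, SE ≈ 263.3

ȳ_st = Σ W_h ȳ_h = (1200·8602.00 + 400·8233.00 + 520·11688.63 + 560·3212.25 + 260·11727.27)/2940 = 8347.49585
V̂(ȳ_st) = Σ W_h² s_h²/n_h, with W_h = N_h/N and N = 2940:
  stratum Q1: (1200/2940)²·3448.7²/34 = 58277.3
  stratum Q2: (400/2940)²·2647.4²/45 = 2883.05
  stratum Q3: (520/2940)²·4742.4²/112 = 6281.89
  stratum Q4: (560/2940)²·1482.2²/139 = 573.43
  stratum Q5: (260/2940)²·3000.6²/54 = 1303.99
V̂(ȳ_st) = 69319.7
SE(ȳ_st) = √69319.7 = 263.286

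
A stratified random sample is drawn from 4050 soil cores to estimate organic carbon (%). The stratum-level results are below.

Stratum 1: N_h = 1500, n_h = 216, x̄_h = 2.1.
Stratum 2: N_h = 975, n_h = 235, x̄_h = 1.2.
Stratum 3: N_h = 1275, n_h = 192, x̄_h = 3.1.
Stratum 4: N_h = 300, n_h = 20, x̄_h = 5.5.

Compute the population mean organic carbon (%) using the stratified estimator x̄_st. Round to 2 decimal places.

x̄_st ≈ 2.45

N = Σ N_h = 4050. Stratum weights W_h = N_h/N.
x̄_st = (1500·2.1 + 975·1.2 + 1275·3.1 + 300·5.5) / 4050 = 2.4500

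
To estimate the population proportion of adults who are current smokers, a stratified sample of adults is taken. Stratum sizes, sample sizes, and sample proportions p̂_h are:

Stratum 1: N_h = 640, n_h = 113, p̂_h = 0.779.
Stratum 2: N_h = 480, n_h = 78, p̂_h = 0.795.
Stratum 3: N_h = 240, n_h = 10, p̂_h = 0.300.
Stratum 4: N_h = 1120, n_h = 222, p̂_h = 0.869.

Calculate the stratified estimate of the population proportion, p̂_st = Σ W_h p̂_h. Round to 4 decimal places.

p̂_st ≈ 0.7764

N = 2480; stratum weights W_h = N_h/N.
p̂_st = Σ W_h p̂_h = (640·0.779 + 480·0.795 + 240·0.300 + 1120·0.869)/2480 = 0.77639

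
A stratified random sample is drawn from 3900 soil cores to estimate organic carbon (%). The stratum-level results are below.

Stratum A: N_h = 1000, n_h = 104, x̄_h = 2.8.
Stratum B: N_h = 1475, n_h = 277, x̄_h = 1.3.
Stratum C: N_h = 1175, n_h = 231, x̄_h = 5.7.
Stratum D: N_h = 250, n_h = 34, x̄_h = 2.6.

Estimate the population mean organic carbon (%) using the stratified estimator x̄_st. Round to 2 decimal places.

x̄_st ≈ 3.09

N = Σ N_h = 3900. Stratum weights W_h = N_h/N.
x̄_st = (1000·2.8 + 1475·1.3 + 1175·5.7 + 250·2.6) / 3900 = 3.0936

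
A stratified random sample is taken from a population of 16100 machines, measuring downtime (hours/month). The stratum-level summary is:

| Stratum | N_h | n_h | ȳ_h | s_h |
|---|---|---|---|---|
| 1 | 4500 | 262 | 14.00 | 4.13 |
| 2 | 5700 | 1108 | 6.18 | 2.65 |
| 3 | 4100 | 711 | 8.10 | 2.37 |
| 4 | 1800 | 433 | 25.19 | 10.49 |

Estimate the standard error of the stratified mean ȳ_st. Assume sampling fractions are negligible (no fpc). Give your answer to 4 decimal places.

V̂(ȳ_st) = Σ W_h² s_h²/n_h, with W_h = N_h/N and N = 16100:
  stratum 1: (4500/16100)²·4.13²/262 = 0.00508595
  stratum 2: (5700/16100)²·2.65²/1108 = 0.00079442
  stratum 3: (4100/16100)²·2.37²/711 = 0.000512322
  stratum 4: (1800/16100)²·10.49²/433 = 0.00317655
V̂(ȳ_st) = 0.00956925
SE(ȳ_st) = √0.00956925 = 0.0978225

SE(ȳ_st) ≈ 0.0978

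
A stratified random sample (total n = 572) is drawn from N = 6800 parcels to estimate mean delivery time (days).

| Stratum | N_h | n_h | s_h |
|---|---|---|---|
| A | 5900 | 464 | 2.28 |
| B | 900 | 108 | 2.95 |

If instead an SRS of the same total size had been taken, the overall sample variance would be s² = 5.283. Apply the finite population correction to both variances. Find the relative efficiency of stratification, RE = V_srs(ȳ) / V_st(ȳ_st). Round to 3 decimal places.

V̂(ȳ_st) = Σ W_h² (1 − n_h/N_h) s_h²/n_h, with W_h = N_h/N and N = 6800:
  stratum A: (5900/6800)²·(1 − 464/5900)·2.28²/464 = 0.00777079
  stratum B: (900/6800)²·(1 − 108/900)·2.95²/108 = 0.00124214
V_st = 0.00901293
V_srs = (1 − 572/6800)·5.283/572 = 0.0084591
Relative efficiency = V_srs / V_st = 0.0084591/0.00901293 = 0.9386

RE ≈ 0.939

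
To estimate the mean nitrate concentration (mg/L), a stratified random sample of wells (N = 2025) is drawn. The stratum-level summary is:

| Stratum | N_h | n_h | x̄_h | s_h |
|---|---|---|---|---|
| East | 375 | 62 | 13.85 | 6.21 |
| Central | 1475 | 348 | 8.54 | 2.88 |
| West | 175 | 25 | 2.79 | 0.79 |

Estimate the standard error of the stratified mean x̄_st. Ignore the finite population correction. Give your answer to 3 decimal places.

V̂(x̄_st) = Σ W_h² s_h²/n_h, with W_h = N_h/N and N = 2025:
  stratum East: (375/2025)²·6.21²/62 = 0.0213306
  stratum Central: (1475/2025)²·2.88²/348 = 0.0126456
  stratum West: (175/2025)²·0.79²/25 = 0.00018644
V̂(x̄_st) = 0.0341627
SE(x̄_st) = √0.0341627 = 0.184832

SE(x̄_st) ≈ 0.185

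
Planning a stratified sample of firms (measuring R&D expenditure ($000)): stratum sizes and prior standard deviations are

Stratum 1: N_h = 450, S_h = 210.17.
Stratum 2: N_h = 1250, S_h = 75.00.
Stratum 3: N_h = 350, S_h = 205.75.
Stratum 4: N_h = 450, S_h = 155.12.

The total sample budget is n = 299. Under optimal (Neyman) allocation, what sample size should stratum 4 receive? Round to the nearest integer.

Neyman allocation: n_h = n · N_h S_h / Σ N_i S_i, with n = 299.
  stratum 1: N_h·S_h = 450·210.17 = 94576.50
  stratum 2: N_h·S_h = 1250·75.00 = 93750.00
  stratum 3: N_h·S_h = 350·205.75 = 72012.50
  stratum 4: N_h·S_h = 450·155.12 = 69804.00
Σ N_h S_h = 330143.00
n for stratum 4 = 299·69804.00/330143.00 = 63.219 → 63

63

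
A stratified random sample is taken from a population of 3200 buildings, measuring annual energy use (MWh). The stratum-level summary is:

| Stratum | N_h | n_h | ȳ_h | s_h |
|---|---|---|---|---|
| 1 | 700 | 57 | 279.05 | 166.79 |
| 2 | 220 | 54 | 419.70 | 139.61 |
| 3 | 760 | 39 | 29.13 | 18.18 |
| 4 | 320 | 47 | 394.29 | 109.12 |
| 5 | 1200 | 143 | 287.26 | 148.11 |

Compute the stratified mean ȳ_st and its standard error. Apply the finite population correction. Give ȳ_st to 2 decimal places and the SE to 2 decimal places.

ȳ_st = Σ W_h ȳ_h = (700·279.05 + 220·419.70 + 760·29.13 + 320·394.29 + 1200·287.26)/3200 = 243.96644
V̂(ȳ_st) = Σ W_h² (1 − n_h/N_h) s_h²/n_h, with W_h = N_h/N and N = 3200:
  stratum 1: (700/3200)²·(1 − 57/700)·166.79²/57 = 21.4523
  stratum 2: (220/3200)²·(1 − 54/220)·139.61²/54 = 1.28727
  stratum 3: (760/3200)²·(1 − 39/760)·18.18²/39 = 0.453495
  stratum 4: (320/3200)²·(1 − 47/320)·109.12²/47 = 2.16134
  stratum 5: (1200/3200)²·(1 − 143/1200)·148.11²/143 = 19.0015
V̂(ȳ_st) = 44.356
SE(ȳ_st) = √44.356 = 6.66003

ȳ_st ≈ 243.97, SE ≈ 6.66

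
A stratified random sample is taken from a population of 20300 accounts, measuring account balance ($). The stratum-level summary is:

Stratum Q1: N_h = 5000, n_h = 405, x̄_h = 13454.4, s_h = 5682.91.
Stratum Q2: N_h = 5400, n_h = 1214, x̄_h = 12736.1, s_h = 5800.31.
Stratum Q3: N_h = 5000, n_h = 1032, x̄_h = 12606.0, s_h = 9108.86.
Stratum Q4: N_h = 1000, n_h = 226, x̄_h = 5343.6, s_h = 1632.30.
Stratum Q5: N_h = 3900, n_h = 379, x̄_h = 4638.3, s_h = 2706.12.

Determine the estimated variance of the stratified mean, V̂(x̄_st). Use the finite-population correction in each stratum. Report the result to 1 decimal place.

V̂(x̄_st) = Σ W_h² (1 − n_h/N_h) s_h²/n_h, with W_h = N_h/N and N = 20300:
  stratum Q1: (5000/20300)²·(1 − 405/5000)·5682.91²/405 = 4445.8
  stratum Q2: (5400/20300)²·(1 − 1214/5400)·5800.31²/1214 = 1520.14
  stratum Q3: (5000/20300)²·(1 − 1032/5000)·9108.86²/1032 = 3870.78
  stratum Q4: (1000/20300)²·(1 − 226/1000)·1632.30²/226 = 22.1432
  stratum Q5: (3900/20300)²·(1 − 379/3900)·2706.12²/379 = 643.863
V̂(x̄_st) = 10502.7

V̂(x̄_st) ≈ 10502.7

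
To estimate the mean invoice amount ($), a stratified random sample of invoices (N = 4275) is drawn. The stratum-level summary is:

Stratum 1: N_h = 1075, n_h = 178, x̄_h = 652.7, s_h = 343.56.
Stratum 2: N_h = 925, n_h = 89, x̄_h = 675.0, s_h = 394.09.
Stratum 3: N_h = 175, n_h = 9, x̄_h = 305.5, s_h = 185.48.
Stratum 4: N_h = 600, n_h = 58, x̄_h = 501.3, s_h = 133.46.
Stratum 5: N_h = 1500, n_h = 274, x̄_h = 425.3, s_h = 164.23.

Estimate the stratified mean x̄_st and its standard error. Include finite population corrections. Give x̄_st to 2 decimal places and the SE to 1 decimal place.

x̄_st = Σ W_h x̄_h = (1075·652.7 + 925·675.0 + 175·305.5 + 600·501.3 + 1500·425.3)/4275 = 542.27368
V̂(x̄_st) = Σ W_h² (1 − n_h/N_h) s_h²/n_h, with W_h = N_h/N and N = 4275:
  stratum 1: (1075/4275)²·(1 − 178/1075)·343.56²/178 = 34.9876
  stratum 2: (925/4275)²·(1 − 89/925)·394.09²/89 = 73.8374
  stratum 3: (175/4275)²·(1 − 9/175)·185.48²/9 = 6.07611
  stratum 4: (600/4275)²·(1 − 58/600)·133.46²/58 = 5.46453
  stratum 5: (1500/4275)²·(1 − 274/1500)·164.23²/274 = 9.90522
V̂(x̄_st) = 130.271
SE(x̄_st) = √130.271 = 11.4136

x̄_st ≈ 542.27, SE ≈ 11.4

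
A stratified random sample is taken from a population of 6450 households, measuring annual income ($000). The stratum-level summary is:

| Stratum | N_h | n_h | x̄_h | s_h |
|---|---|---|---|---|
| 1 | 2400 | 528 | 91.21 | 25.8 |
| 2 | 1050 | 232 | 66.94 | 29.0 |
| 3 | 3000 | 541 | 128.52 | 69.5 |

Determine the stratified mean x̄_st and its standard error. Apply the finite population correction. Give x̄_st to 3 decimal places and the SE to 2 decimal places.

x̄_st = Σ W_h x̄_h = (2400·91.21 + 1050·66.94 + 3000·128.52)/6450 = 104.61256
V̂(x̄_st) = Σ W_h² (1 − n_h/N_h) s_h²/n_h, with W_h = N_h/N and N = 6450:
  stratum 1: (2400/6450)²·(1 − 528/2400)·25.8²/528 = 0.136145
  stratum 2: (1050/6450)²·(1 − 232/1050)·29.0²/232 = 0.0748396
  stratum 3: (3000/6450)²·(1 − 541/3000)·69.5²/541 = 1.58319
V̂(x̄_st) = 1.79417
SE(x̄_st) = √1.79417 = 1.33947

x̄_st ≈ 104.613, SE ≈ 1.34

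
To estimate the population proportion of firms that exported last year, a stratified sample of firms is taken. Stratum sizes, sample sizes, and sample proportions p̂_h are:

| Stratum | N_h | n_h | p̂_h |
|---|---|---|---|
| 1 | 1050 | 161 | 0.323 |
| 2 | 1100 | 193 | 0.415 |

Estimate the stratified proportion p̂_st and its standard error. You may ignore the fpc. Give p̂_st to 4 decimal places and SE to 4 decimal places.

N = 2150; stratum weights W_h = N_h/N.
p̂_st = Σ W_h p̂_h = (1050·0.323 + 1100·0.415)/2150 = 0.37007
V̂(p̂_st) = Σ W_h² p̂_h(1−p̂_h)/(n_h−1):
  stratum 1: (1050/2150)²·0.323·0.677/160 = 0.000325966
  stratum 2: (1100/2150)²·0.415·0.585/192 = 0.000330987
V̂(p̂_st) = 0.000656954; SE = √V̂ = 0.0256311

p̂_st ≈ 0.3701, SE ≈ 0.0256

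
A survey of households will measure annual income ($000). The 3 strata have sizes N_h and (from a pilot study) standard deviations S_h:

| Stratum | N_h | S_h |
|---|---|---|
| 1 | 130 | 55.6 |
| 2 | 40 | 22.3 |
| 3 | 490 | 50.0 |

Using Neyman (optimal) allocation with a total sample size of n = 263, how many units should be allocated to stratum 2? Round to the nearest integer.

Neyman allocation: n_h = n · N_h S_h / Σ N_i S_i, with n = 263.
  stratum 1: N_h·S_h = 130·55.6 = 7228.00
  stratum 2: N_h·S_h = 40·22.3 = 892.00
  stratum 3: N_h·S_h = 490·50.0 = 24500.00
Σ N_h S_h = 32620.00
n for stratum 2 = 263·892.00/32620.00 = 7.192 → 7

7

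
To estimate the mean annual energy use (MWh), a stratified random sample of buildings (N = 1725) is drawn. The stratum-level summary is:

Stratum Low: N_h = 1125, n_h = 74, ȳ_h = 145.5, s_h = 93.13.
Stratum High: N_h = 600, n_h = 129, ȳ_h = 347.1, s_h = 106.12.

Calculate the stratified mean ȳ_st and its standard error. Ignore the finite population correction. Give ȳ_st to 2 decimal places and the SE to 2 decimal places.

ȳ_st = Σ W_h ȳ_h = (1125·145.5 + 600·347.1)/1725 = 215.62174
V̂(ȳ_st) = Σ W_h² s_h²/n_h, with W_h = N_h/N and N = 1725:
  stratum Low: (1125/1725)²·93.13²/74 = 49.8511
  stratum High: (600/1725)²·106.12²/129 = 10.5616
V̂(ȳ_st) = 60.4126
SE(ȳ_st) = √60.4126 = 7.77256

ȳ_st ≈ 215.62, SE ≈ 7.77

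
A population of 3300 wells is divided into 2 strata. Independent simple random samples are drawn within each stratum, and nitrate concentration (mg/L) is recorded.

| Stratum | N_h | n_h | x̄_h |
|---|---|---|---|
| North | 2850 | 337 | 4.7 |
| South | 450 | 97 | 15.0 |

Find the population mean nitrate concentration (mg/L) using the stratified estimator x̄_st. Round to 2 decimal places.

x̄_st ≈ 6.10

N = Σ N_h = 3300. Stratum weights W_h = N_h/N.
x̄_st = (2850·4.7 + 450·15.0) / 3300 = 6.1045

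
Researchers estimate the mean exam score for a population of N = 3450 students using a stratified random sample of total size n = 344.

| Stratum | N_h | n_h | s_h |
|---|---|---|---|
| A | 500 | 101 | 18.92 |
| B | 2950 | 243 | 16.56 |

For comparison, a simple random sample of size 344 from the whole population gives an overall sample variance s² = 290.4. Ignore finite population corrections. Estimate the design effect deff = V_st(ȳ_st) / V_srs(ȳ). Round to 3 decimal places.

V̂(ȳ_st) = Σ W_h² s_h²/n_h, with W_h = N_h/N and N = 3450:
  stratum A: (500/3450)²·18.92²/101 = 0.0744428
  stratum B: (2950/3450)²·16.56²/243 = 0.825126
V_st = 0.899569
V_srs = s²/n = 290.4/344 = 0.844186
deff = V_st / V_srs = 0.899569/0.844186 = 1.0656

deff ≈ 1.066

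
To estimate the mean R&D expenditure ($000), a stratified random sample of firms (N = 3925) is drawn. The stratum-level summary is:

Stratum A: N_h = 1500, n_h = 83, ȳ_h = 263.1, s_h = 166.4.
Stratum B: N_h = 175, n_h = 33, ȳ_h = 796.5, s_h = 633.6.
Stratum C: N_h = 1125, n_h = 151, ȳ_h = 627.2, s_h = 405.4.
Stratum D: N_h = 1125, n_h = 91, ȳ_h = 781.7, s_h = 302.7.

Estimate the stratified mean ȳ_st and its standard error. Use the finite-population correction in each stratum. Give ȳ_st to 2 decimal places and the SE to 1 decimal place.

ȳ_st ≈ 539.89, SE ≈ 14.8

ȳ_st = Σ W_h ȳ_h = (1500·263.1 + 175·796.5 + 1125·627.2 + 1125·781.7)/3925 = 539.88535
V̂(ȳ_st) = Σ W_h² (1 − n_h/N_h) s_h²/n_h, with W_h = N_h/N and N = 3925:
  stratum A: (1500/3925)²·(1 − 83/1500)·166.4²/83 = 46.0268
  stratum B: (175/3925)²·(1 − 33/175)·633.6²/33 = 19.6229
  stratum C: (1125/3925)²·(1 − 151/1125)·405.4²/151 = 77.4146
  stratum D: (1125/3925)²·(1 − 91/1125)·302.7²/91 = 76.0286
V̂(ȳ_st) = 219.093
SE(ȳ_st) = √219.093 = 14.8018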